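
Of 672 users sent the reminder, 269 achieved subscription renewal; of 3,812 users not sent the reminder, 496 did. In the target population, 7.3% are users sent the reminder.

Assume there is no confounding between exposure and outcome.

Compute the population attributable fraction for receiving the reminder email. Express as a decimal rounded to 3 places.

p₁ = P(outcome | exposed) = 269/672 = 0.4003
p₀ = P(outcome | unexposed) = 496/3812 = 0.13012
Overall risk P(Y=1) = π·p₁ + (1−π)·p₀ = 0.073×0.4003 + 0.927×0.13012 = 0.14984.
Under exogeneity, PAF = [P(Y=1) − p₀] / P(Y=1).
PAF = (0.14984 − 0.13012) / 0.14984 ≈ 0.1316

PAF ≈ 0.132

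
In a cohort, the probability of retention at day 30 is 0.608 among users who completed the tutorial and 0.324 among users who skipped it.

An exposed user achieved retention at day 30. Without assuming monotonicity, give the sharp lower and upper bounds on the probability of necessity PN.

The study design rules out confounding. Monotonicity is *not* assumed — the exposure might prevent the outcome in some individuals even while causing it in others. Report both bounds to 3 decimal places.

Let p₁ = 0.608, p₀ = 0.324.
Under exogeneity alone the bounds on PN are max{0,(p₁−p₀)/p₁} ≤ PN ≤ min{1,(1−p₀)/p₁}.
  lower = (p₁ − p₀)/p₁ = 0.284 / 0.608 ≈ 0.4671
  upper = min{1, (1 − p₀)/p₁} = 0.676 / 0.608 ≈ 1.1118 → capped at 1

0.467 ≤ PN ≤ 1.000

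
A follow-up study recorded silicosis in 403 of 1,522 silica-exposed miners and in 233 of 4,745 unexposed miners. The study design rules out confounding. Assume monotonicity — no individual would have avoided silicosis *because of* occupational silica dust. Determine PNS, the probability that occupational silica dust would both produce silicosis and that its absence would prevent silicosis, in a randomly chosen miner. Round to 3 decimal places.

PNS ≈ 0.216

p₁ = P(outcome | exposed) = 403/1522 = 0.26478
p₀ = P(outcome | unexposed) = 233/4745 = 0.049104
Under exogeneity and monotonicity, PNS = p₁ − p₀.
PNS = 0.26478 − 0.049104 = 0.21568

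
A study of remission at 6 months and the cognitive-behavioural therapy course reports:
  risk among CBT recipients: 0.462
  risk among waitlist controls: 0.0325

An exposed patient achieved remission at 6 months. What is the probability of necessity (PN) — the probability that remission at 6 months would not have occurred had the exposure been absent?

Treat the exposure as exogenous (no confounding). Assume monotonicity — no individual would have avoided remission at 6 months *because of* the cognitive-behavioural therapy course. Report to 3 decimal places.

Let p₁ = 0.462, p₀ = 0.0325.
Under exogeneity and monotonicity, PN = (p₁ − p₀) / p₁.
PN = (0.462 − 0.0325) / 0.462 = 0.4295 / 0.462 ≈ 0.9297

PN ≈ 0.930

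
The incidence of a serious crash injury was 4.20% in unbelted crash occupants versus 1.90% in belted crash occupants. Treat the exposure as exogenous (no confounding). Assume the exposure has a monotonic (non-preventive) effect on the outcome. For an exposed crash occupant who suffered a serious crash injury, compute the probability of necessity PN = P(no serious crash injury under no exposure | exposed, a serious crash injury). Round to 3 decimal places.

p₁ = 0.042, p₀ = 0.019.
Under exogeneity and monotonicity, PN = (p₁ − p₀) / p₁.
PN = (0.042 − 0.019) / 0.042 = 0.023 / 0.042 ≈ 0.5476

PN ≈ 0.548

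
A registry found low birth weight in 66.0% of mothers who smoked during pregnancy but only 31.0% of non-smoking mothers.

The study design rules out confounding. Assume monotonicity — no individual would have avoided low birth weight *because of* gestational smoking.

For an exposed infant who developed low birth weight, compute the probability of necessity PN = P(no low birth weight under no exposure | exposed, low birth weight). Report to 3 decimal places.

PN ≈ 0.530

p₁ = 0.66, p₀ = 0.31.
Under exogeneity and monotonicity, PN = (p₁ − p₀) / p₁.
PN = (0.66 − 0.31) / 0.66 = 0.35 / 0.66 ≈ 0.5303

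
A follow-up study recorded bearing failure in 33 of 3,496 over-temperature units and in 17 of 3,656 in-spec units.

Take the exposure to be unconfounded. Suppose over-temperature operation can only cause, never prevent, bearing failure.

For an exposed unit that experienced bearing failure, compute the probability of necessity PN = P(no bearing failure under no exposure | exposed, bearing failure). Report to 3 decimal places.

p₁ = P(outcome | exposed) = 33/3496 = 0.0094394
p₀ = P(outcome | unexposed) = 17/3656 = 0.0046499
Under exogeneity and monotonicity, PN = (p₁ − p₀) / p₁.
PN = (0.0094394 − 0.0046499) / 0.0094394 = 0.0047895 / 0.0094394 ≈ 0.5074

PN ≈ 0.507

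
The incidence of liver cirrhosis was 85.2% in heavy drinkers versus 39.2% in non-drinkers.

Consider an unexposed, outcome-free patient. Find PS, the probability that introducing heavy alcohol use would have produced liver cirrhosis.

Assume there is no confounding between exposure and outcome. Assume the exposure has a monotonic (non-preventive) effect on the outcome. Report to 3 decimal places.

PS ≈ 0.757

p₁ = 0.852, p₀ = 0.392.
Under exogeneity and monotonicity, PS = (p₁ − p₀) / (1 − p₀).
PS = (0.852 − 0.392) / (1 − 0.392) = 0.46 / 0.608 ≈ 0.7566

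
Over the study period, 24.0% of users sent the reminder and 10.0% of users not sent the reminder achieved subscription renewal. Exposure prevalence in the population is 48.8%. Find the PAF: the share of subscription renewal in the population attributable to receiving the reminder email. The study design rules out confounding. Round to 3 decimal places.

p₁ = 0.24, p₀ = 0.1.
Overall risk P(Y=1) = π·p₁ + (1−π)·p₀ = 0.488×0.24 + 0.512×0.1 = 0.16832.
Under exogeneity, PAF = [P(Y=1) − p₀] / P(Y=1).
PAF = (0.16832 − 0.1) / 0.16832 ≈ 0.4059

PAF ≈ 0.406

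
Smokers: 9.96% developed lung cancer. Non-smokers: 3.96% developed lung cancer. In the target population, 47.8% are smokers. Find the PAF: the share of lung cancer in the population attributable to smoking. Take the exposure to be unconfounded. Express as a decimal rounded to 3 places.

p₁ = 0.0996, p₀ = 0.0396.
Overall risk P(Y=1) = π·p₁ + (1−π)·p₀ = 0.478×0.0996 + 0.522×0.0396 = 0.06828.
Under exogeneity, PAF = [P(Y=1) − p₀] / P(Y=1).
PAF = (0.06828 − 0.0396) / 0.06828 ≈ 0.4200

PAF ≈ 0.420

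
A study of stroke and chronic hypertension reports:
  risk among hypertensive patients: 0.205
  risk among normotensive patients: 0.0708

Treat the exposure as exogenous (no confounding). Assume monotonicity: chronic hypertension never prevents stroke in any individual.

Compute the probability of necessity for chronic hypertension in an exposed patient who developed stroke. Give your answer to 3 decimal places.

PN ≈ 0.655

Let p₁ = 0.205, p₀ = 0.0708.
Under exogeneity and monotonicity, PN = (p₁ − p₀) / p₁.
PN = (0.205 − 0.0708) / 0.205 = 0.1342 / 0.205 ≈ 0.6546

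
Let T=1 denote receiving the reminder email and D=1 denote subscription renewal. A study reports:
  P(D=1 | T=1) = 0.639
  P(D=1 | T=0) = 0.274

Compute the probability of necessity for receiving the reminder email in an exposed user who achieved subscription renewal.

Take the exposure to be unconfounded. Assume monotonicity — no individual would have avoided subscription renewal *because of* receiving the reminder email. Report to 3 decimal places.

PN ≈ 0.571

Let p₁ = 0.639, p₀ = 0.274.
Under exogeneity and monotonicity, PN = (p₁ − p₀) / p₁.
PN = (0.639 − 0.274) / 0.639 = 0.365 / 0.639 ≈ 0.5712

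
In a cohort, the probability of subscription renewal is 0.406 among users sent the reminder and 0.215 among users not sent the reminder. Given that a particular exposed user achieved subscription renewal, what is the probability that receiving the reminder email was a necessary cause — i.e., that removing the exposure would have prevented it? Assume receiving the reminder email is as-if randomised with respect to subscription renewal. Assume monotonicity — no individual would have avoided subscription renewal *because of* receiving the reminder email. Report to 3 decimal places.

PN ≈ 0.470

Let p₁ = 0.406, p₀ = 0.215.
Under exogeneity and monotonicity, PN = (p₁ − p₀) / p₁.
PN = (0.406 − 0.215) / 0.406 = 0.191 / 0.406 ≈ 0.4704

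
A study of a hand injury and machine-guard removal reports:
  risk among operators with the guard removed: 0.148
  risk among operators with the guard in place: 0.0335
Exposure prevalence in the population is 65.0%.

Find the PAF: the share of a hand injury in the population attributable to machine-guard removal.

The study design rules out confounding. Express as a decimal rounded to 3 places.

Let p₁ = 0.148, p₀ = 0.0335.
Overall risk P(Y=1) = π·p₁ + (1−π)·p₀ = 0.65×0.148 + 0.35×0.0335 = 0.10792.
Under exogeneity, PAF = [P(Y=1) − p₀] / P(Y=1).
PAF = (0.10792 − 0.0335) / 0.10792 ≈ 0.6896

PAF ≈ 0.690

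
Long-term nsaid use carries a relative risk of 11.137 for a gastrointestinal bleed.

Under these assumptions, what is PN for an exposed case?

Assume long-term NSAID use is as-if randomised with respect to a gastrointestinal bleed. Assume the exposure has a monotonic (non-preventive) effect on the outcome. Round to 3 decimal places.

Under exogeneity and monotonicity, PN = (RR − 1) / RR = 1 − 1/RR.
PN = (11.137 − 1) / 11.137 = 10.14 / 11.137 ≈ 0.9102

PN ≈ 0.910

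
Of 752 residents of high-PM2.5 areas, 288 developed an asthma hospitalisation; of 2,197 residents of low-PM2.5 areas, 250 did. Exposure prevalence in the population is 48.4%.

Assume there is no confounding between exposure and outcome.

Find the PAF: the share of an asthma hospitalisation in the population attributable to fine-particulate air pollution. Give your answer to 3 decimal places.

p₁ = P(outcome | exposed) = 288/752 = 0.38298
p₀ = P(outcome | unexposed) = 250/2197 = 0.11379
Overall risk P(Y=1) = π·p₁ + (1−π)·p₀ = 0.484×0.38298 + 0.516×0.11379 = 0.24408.
Under exogeneity, PAF = [P(Y=1) − p₀] / P(Y=1).
PAF = (0.24408 − 0.11379) / 0.24408 ≈ 0.5338

PAF ≈ 0.534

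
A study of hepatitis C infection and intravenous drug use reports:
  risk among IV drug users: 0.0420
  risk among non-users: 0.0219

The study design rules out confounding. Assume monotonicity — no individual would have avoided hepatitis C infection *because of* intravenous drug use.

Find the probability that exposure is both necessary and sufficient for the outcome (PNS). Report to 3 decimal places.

PNS ≈ 0.020

Let p₁ = 0.042, p₀ = 0.0219.
Under exogeneity and monotonicity, PNS = p₁ − p₀.
PNS = 0.042 − 0.0219 = 0.0201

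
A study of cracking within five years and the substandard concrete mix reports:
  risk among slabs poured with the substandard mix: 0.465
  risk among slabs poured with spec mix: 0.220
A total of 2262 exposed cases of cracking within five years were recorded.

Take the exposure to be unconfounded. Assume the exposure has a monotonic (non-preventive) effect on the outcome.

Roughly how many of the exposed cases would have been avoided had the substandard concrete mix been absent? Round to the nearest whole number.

Let p₁ = 0.465, p₀ = 0.22.
PN = (p₁ − p₀)/p₁ = (0.465 − 0.22) / 0.465 ≈ 0.52688.
Attributable cases ≈ PN × (exposed cases) = 0.52688 × 2262 ≈ 1191.81.

about 1192 cases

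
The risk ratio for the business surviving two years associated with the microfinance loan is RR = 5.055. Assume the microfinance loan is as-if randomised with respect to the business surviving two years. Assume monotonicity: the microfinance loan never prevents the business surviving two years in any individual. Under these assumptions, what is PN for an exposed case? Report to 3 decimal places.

PN ≈ 0.802

Under exogeneity and monotonicity, PN = (RR − 1) / RR = 1 − 1/RR.
PN = (5.055 − 1) / 5.055 = 4.055 / 5.055 ≈ 0.8022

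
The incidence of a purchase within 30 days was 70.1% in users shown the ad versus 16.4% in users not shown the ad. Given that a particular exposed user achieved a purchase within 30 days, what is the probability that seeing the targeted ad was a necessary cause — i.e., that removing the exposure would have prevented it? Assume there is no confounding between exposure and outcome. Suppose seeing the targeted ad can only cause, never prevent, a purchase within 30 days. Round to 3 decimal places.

p₁ = 0.701, p₀ = 0.164.
Under exogeneity and monotonicity, PN = (p₁ − p₀) / p₁.
PN = (0.701 − 0.164) / 0.701 = 0.537 / 0.701 ≈ 0.7660

PN ≈ 0.766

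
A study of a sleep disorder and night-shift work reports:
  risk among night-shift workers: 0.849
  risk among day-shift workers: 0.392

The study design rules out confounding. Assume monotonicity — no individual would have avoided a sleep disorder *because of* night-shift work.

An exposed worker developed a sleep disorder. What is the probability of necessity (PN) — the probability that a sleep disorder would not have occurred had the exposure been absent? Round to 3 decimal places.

Let p₁ = 0.849, p₀ = 0.392.
Under exogeneity and monotonicity, PN = (p₁ − p₀) / p₁.
PN = (0.849 − 0.392) / 0.849 = 0.457 / 0.849 ≈ 0.5383

PN ≈ 0.538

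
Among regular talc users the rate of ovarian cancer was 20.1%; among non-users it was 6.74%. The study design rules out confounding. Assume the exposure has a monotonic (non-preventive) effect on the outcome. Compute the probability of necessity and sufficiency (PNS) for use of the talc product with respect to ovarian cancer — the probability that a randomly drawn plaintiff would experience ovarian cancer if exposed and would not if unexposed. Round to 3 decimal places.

p₁ = 0.201, p₀ = 0.0674.
Under exogeneity and monotonicity, PNS = p₁ − p₀.
PNS = 0.201 − 0.0674 = 0.1336

PNS ≈ 0.134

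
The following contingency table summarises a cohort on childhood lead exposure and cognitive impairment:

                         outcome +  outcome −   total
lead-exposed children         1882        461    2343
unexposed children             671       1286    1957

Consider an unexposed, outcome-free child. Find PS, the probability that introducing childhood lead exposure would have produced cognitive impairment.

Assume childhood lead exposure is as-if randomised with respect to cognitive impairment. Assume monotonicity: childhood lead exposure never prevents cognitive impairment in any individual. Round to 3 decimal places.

p₁ = P(outcome | exposed) = 1882/2343 = 0.80324
p₀ = P(outcome | unexposed) = 671/1957 = 0.34287
Under exogeneity and monotonicity, PS = (p₁ − p₀) / (1 − p₀).
PS = (0.80324 − 0.34287) / (1 − 0.34287) = 0.46037 / 0.65713 ≈ 0.7006

PS ≈ 0.701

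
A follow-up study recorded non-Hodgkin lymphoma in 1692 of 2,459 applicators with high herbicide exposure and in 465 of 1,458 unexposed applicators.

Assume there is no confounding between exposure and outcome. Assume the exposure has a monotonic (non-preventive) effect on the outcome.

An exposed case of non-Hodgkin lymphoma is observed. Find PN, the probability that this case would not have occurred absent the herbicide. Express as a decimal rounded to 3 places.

p₁ = P(outcome | exposed) = 1692/2459 = 0.68808
p₀ = P(outcome | unexposed) = 465/1458 = 0.31893
Under exogeneity and monotonicity, PN = (p₁ − p₀) / p₁.
PN = (0.68808 − 0.31893) / 0.68808 = 0.36915 / 0.68808 ≈ 0.5365

PN ≈ 0.536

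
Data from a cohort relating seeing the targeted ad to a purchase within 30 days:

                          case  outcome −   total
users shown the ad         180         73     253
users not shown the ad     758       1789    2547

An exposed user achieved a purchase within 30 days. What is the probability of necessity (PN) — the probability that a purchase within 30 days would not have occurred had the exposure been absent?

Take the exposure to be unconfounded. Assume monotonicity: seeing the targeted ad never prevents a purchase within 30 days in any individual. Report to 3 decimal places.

PN ≈ 0.582

p₁ = P(outcome | exposed) = 180/253 = 0.71146
p₀ = P(outcome | unexposed) = 758/2547 = 0.29761
Under exogeneity and monotonicity, PN = (p₁ − p₀)/p₁.
PN = (0.71146 − 0.29761) / 0.71146 ≈ 0.5817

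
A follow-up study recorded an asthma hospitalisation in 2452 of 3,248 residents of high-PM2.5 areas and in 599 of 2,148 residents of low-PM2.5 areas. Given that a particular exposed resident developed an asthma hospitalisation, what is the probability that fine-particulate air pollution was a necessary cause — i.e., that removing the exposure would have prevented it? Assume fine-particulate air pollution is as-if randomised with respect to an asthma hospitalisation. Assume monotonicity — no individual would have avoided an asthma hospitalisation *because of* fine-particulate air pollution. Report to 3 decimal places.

PN ≈ 0.631

p₁ = P(outcome | exposed) = 2452/3248 = 0.75493
p₀ = P(outcome | unexposed) = 599/2148 = 0.27886
Under exogeneity and monotonicity, PN = (p₁ − p₀) / p₁.
PN = (0.75493 − 0.27886) / 0.75493 = 0.47606 / 0.75493 ≈ 0.6306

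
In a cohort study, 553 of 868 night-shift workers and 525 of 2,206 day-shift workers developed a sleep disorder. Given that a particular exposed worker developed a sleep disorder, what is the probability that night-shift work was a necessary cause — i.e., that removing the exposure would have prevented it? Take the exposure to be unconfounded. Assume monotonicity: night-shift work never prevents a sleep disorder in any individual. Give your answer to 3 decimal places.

p₁ = P(outcome | exposed) = 553/868 = 0.6371
p₀ = P(outcome | unexposed) = 525/2206 = 0.23799
Under exogeneity and monotonicity, PN = (p₁ − p₀) / p₁.
PN = (0.6371 − 0.23799) / 0.6371 = 0.39911 / 0.6371 ≈ 0.6265

PN ≈ 0.626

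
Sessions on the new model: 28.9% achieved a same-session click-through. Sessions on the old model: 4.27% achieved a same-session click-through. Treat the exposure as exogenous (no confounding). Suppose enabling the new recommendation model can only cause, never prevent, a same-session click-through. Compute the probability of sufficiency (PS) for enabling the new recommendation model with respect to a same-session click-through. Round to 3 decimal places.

PS ≈ 0.257

p₁ = 0.289, p₀ = 0.0427.
Under exogeneity and monotonicity, PS = (p₁ − p₀) / (1 − p₀).
PS = (0.289 − 0.0427) / (1 − 0.0427) = 0.2463 / 0.9573 ≈ 0.2573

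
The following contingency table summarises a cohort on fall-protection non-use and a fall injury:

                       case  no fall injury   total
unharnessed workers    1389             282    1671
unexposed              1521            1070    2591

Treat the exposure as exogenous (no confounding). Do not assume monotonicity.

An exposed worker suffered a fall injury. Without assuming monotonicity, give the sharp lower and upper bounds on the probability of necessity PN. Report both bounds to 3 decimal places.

0.294 ≤ PN ≤ 0.497

p₁ = P(outcome | exposed) = 1389/1671 = 0.83124
p₀ = P(outcome | unexposed) = 1521/2591 = 0.58703
Under exogeneity alone the bounds on PN are max{0,(p₁−p₀)/p₁} ≤ PN ≤ min{1,(1−p₀)/p₁}.
  lower = (p₁ − p₀)/p₁ = 0.24421 / 0.83124 ≈ 0.2938
  upper = min{1, (1 − p₀)/p₁} = 0.41297 / 0.83124 ≈ 0.4968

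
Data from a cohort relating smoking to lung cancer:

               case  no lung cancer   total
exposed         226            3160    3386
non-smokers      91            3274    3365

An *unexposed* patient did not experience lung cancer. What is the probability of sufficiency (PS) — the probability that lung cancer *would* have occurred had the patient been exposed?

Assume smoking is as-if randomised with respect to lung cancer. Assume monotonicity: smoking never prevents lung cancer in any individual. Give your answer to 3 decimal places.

p₁ = P(outcome | exposed) = 226/3386 = 0.066745
p₀ = P(outcome | unexposed) = 91/3365 = 0.027043
Under exogeneity and monotonicity, PS = (p₁ − p₀) / (1 − p₀).
PS = (0.066745 − 0.027043) / (1 − 0.027043) = 0.039702 / 0.97296 ≈ 0.0408

PS ≈ 0.041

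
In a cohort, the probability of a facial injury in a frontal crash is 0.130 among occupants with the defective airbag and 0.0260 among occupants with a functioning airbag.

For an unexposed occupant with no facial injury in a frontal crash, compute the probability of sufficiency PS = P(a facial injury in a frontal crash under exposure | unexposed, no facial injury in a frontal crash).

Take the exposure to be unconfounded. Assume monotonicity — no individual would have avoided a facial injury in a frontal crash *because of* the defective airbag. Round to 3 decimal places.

Let p₁ = 0.13, p₀ = 0.026.
Under exogeneity and monotonicity, PS = (p₁ − p₀) / (1 − p₀).
PS = (0.13 − 0.026) / (1 − 0.026) = 0.104 / 0.974 ≈ 0.1068

PS ≈ 0.107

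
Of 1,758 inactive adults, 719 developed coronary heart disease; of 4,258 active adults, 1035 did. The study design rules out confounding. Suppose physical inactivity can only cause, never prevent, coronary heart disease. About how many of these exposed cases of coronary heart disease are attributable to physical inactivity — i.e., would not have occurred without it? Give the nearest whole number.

p₁ = P(outcome | exposed) = 719/1758 = 0.40899
p₀ = P(outcome | unexposed) = 1035/4258 = 0.24307
PN = (p₁ − p₀)/p₁ = (0.40899 − 0.24307) / 0.40899 ≈ 0.40567.
Attributable cases ≈ PN × (exposed cases) = 0.40567 × 719 ≈ 291.68.

about 292 cases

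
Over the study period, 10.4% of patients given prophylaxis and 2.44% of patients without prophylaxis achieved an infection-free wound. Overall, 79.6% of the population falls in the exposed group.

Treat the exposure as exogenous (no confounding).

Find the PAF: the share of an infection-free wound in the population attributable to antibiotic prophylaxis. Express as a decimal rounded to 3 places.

p₁ = 0.104, p₀ = 0.0244.
Overall risk P(Y=1) = π·p₁ + (1−π)·p₀ = 0.796×0.104 + 0.204×0.0244 = 0.087762.
Under exogeneity, PAF = [P(Y=1) − p₀] / P(Y=1).
PAF = (0.087762 − 0.0244) / 0.087762 ≈ 0.7220

PAF ≈ 0.722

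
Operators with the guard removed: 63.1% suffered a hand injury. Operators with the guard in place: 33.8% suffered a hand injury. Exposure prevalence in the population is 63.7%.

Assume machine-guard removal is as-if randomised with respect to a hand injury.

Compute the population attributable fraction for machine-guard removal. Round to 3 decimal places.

p₁ = 0.631, p₀ = 0.338.
Overall risk P(Y=1) = π·p₁ + (1−π)·p₀ = 0.637×0.631 + 0.363×0.338 = 0.52464.
Under exogeneity, PAF = [P(Y=1) − p₀] / P(Y=1).
PAF = (0.52464 − 0.338) / 0.52464 ≈ 0.3557

PAF ≈ 0.356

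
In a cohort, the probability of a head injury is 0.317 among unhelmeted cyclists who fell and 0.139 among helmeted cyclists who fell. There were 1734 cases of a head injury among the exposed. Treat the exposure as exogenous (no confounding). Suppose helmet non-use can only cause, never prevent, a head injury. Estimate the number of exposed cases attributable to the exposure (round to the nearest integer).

about 974 cases

Let p₁ = 0.317, p₀ = 0.139.
PN = (p₁ − p₀)/p₁ = (0.317 − 0.139) / 0.317 ≈ 0.56151.
Attributable cases ≈ PN × (exposed cases) = 0.56151 × 1734 ≈ 973.67.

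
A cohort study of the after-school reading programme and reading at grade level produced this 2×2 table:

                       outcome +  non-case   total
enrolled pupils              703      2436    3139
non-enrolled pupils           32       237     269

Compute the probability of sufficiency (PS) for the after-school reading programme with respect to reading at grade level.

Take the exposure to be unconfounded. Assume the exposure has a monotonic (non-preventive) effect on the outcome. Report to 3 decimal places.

PS ≈ 0.119

p₁ = P(outcome | exposed) = 703/3139 = 0.22396
p₀ = P(outcome | unexposed) = 32/269 = 0.11896
Under exogeneity and monotonicity, PS = (p₁ − p₀)/(1 − p₀).
PS = (0.22396 − 0.11896) / 0.88104 ≈ 0.1192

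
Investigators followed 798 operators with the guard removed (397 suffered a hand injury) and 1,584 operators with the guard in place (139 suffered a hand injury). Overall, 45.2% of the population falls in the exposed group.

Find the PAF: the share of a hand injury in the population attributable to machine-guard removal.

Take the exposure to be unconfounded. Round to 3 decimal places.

p₁ = P(outcome | exposed) = 397/798 = 0.49749
p₀ = P(outcome | unexposed) = 139/1584 = 0.087753
Overall risk P(Y=1) = π·p₁ + (1−π)·p₀ = 0.452×0.49749 + 0.548×0.087753 = 0.27296.
Under exogeneity, PAF = [P(Y=1) − p₀] / P(Y=1).
PAF = (0.27296 − 0.087753) / 0.27296 ≈ 0.6785

PAF ≈ 0.679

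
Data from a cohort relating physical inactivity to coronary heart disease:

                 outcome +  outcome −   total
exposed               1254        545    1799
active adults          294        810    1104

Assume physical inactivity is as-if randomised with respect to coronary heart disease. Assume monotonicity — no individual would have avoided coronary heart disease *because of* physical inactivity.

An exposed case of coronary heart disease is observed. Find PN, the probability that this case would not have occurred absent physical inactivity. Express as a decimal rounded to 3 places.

p₁ = P(outcome | exposed) = 1254/1799 = 0.69705
p₀ = P(outcome | unexposed) = 294/1104 = 0.2663
Under exogeneity and monotonicity, PN = (p₁ − p₀)/p₁.
PN = (0.69705 − 0.2663) / 0.69705 ≈ 0.6180

PN ≈ 0.618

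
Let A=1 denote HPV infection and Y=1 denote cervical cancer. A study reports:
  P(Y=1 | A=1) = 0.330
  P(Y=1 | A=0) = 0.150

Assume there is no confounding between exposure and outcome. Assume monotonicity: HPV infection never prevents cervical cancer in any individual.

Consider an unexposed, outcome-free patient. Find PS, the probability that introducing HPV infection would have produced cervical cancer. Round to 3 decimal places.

PS ≈ 0.212

Let p₁ = 0.33, p₀ = 0.15.
Under exogeneity and monotonicity, PS = (p₁ − p₀) / (1 − p₀).
PS = (0.33 − 0.15) / (1 − 0.15) = 0.18 / 0.85 ≈ 0.2118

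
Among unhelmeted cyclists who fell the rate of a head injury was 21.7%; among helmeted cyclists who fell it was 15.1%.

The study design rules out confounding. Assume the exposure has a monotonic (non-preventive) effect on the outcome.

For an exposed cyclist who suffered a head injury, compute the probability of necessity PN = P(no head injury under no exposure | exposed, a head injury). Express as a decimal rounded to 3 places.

p₁ = 0.217, p₀ = 0.151.
Under exogeneity and monotonicity, PN = (p₁ − p₀) / p₁.
PN = (0.217 − 0.151) / 0.217 = 0.066 / 0.217 ≈ 0.3041

PN ≈ 0.304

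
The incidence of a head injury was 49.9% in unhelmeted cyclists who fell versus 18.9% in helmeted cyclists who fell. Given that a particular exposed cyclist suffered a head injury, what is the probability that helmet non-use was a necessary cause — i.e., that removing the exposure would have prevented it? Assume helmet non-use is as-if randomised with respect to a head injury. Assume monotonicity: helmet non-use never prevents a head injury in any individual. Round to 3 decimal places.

PN ≈ 0.621

p₁ = 0.499, p₀ = 0.189.
Under exogeneity and monotonicity, PN = (p₁ − p₀) / p₁.
PN = (0.499 − 0.189) / 0.499 = 0.31 / 0.499 ≈ 0.6212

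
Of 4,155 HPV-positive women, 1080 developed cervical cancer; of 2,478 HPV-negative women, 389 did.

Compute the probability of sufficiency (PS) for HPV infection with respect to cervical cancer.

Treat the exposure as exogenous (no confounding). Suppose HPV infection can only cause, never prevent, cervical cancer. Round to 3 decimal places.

p₁ = P(outcome | exposed) = 1080/4155 = 0.25993
p₀ = P(outcome | unexposed) = 389/2478 = 0.15698
Under exogeneity and monotonicity, PS = (p₁ − p₀) / (1 − p₀).
PS = (0.25993 − 0.15698) / (1 − 0.15698) = 0.10295 / 0.84302 ≈ 0.1221

PS ≈ 0.122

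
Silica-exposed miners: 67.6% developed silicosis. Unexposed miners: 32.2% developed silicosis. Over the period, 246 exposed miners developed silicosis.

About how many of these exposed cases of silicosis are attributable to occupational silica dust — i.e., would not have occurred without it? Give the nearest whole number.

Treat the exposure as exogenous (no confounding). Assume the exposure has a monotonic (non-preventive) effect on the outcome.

about 129 cases

p₁ = 0.676, p₀ = 0.322.
PN = (p₁ − p₀)/p₁ = (0.676 − 0.322) / 0.676 ≈ 0.52367.
Attributable cases ≈ PN × (exposed cases) = 0.52367 × 246 ≈ 128.82.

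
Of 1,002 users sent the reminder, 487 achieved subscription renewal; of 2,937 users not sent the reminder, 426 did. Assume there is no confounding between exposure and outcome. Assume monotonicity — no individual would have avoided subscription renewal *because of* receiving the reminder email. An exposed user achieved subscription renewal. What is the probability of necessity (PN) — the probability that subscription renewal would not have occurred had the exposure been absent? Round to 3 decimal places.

PN ≈ 0.702

p₁ = P(outcome | exposed) = 487/1002 = 0.48603
p₀ = P(outcome | unexposed) = 426/2937 = 0.14505
Under exogeneity and monotonicity, PN = (p₁ − p₀) / p₁.
PN = (0.48603 − 0.14505) / 0.48603 = 0.34098 / 0.48603 ≈ 0.7016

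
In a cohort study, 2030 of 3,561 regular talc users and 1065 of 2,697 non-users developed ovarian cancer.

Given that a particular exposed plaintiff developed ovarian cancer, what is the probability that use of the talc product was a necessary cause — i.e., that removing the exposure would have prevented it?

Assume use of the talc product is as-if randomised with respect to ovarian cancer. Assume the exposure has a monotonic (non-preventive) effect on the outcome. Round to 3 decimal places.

PN ≈ 0.307

p₁ = P(outcome | exposed) = 2030/3561 = 0.57006
p₀ = P(outcome | unexposed) = 1065/2697 = 0.39488
Under exogeneity and monotonicity, PN = (p₁ − p₀) / p₁.
PN = (0.57006 − 0.39488) / 0.57006 = 0.17518 / 0.57006 ≈ 0.3073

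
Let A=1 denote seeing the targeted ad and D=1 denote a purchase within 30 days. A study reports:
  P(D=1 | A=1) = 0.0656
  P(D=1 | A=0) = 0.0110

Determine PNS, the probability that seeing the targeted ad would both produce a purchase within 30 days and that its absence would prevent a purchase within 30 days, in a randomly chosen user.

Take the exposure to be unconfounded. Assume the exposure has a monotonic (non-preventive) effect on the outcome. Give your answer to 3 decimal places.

Let p₁ = 0.0656, p₀ = 0.011.
Under exogeneity and monotonicity, PNS = p₁ − p₀.
PNS = 0.0656 − 0.011 = 0.0546

PNS ≈ 0.055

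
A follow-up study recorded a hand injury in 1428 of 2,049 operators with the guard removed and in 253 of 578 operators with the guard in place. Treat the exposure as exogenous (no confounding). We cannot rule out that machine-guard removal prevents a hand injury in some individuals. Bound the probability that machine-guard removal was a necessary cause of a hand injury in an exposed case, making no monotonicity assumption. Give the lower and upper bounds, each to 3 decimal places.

p₁ = P(outcome | exposed) = 1428/2049 = 0.69693
p₀ = P(outcome | unexposed) = 253/578 = 0.43772
Under exogeneity alone the bounds on PN are max{0,(p₁−p₀)/p₁} ≤ PN ≤ min{1,(1−p₀)/p₁}.
  lower = (p₁ − p₀)/p₁ = 0.25921 / 0.69693 ≈ 0.3719
  upper = min{1, (1 − p₀)/p₁} = 0.56228 / 0.69693 ≈ 0.8068

0.372 ≤ PN ≤ 0.807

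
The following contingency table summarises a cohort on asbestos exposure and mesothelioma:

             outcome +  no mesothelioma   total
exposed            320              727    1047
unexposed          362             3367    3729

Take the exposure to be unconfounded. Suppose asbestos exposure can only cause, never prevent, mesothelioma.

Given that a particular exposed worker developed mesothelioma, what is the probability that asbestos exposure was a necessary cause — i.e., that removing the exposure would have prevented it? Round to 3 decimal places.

p₁ = P(outcome | exposed) = 320/1047 = 0.30564
p₀ = P(outcome | unexposed) = 362/3729 = 0.097077
Under exogeneity and monotonicity, PN = (p₁ − p₀) / p₁.
PN = (0.30564 − 0.097077) / 0.30564 = 0.20856 / 0.30564 ≈ 0.6824

PN ≈ 0.682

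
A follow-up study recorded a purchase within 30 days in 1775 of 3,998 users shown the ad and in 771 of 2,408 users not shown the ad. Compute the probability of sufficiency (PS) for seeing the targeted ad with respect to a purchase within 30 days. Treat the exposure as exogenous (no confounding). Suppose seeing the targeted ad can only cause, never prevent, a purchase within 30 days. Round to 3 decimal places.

PS ≈ 0.182

p₁ = P(outcome | exposed) = 1775/3998 = 0.44397
p₀ = P(outcome | unexposed) = 771/2408 = 0.32018
Under exogeneity and monotonicity, PS = (p₁ − p₀) / (1 − p₀).
PS = (0.44397 − 0.32018) / (1 − 0.32018) = 0.12379 / 0.67982 ≈ 0.1821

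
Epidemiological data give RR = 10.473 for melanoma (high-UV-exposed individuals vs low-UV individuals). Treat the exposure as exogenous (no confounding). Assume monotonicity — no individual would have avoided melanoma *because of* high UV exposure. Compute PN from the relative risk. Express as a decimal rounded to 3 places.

PN ≈ 0.905

Under exogeneity and monotonicity, PN = (RR − 1) / RR = 1 − 1/RR.
PN = (10.473 − 1) / 10.473 = 9.473 / 10.473 ≈ 0.9045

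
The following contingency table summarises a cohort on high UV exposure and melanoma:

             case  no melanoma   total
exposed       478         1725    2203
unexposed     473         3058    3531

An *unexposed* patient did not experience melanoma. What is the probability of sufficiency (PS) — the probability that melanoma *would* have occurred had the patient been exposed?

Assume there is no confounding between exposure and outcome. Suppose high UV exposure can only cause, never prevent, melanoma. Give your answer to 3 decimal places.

p₁ = P(outcome | exposed) = 478/2203 = 0.21698
p₀ = P(outcome | unexposed) = 473/3531 = 0.13396
Under exogeneity and monotonicity, PS = (p₁ − p₀)/(1 − p₀).
PS = (0.21698 − 0.13396) / 0.86604 ≈ 0.0959

PS ≈ 0.096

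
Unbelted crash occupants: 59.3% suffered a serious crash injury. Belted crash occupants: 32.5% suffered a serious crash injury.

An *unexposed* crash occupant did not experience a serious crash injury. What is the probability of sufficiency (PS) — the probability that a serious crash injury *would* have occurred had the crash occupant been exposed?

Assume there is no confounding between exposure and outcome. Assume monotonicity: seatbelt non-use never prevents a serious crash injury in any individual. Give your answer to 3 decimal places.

PS ≈ 0.397

p₁ = 0.593, p₀ = 0.325.
Under exogeneity and monotonicity, PS = (p₁ − p₀) / (1 − p₀).
PS = (0.593 − 0.325) / (1 − 0.325) = 0.268 / 0.675 ≈ 0.3970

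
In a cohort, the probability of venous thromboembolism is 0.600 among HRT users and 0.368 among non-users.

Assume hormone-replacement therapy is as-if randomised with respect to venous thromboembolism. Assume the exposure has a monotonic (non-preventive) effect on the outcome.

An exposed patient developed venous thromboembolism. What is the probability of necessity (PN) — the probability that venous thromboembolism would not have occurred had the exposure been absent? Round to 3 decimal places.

PN ≈ 0.387

Let p₁ = 0.6, p₀ = 0.368.
Under exogeneity and monotonicity, PN = (p₁ − p₀) / p₁.
PN = (0.6 − 0.368) / 0.6 = 0.232 / 0.6 ≈ 0.3867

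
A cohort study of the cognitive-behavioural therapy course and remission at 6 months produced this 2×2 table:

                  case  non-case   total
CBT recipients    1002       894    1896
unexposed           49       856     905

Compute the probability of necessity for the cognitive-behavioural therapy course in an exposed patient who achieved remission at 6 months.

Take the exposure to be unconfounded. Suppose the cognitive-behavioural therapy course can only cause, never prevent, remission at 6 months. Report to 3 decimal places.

PN ≈ 0.898

p₁ = P(outcome | exposed) = 1002/1896 = 0.52848
p₀ = P(outcome | unexposed) = 49/905 = 0.054144
Under exogeneity and monotonicity, PN = (p₁ − p₀) / p₁.
PN = (0.52848 − 0.054144) / 0.52848 = 0.47434 / 0.52848 ≈ 0.8975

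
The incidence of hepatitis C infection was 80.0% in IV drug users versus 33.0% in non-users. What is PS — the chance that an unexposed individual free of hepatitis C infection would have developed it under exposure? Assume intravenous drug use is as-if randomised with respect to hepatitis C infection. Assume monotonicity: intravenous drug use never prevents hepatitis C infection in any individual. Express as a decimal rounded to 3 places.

p₁ = 0.8, p₀ = 0.33.
Under exogeneity and monotonicity, PS = (p₁ − p₀) / (1 − p₀).
PS = (0.8 − 0.33) / (1 − 0.33) = 0.47 / 0.67 ≈ 0.7015

PS ≈ 0.701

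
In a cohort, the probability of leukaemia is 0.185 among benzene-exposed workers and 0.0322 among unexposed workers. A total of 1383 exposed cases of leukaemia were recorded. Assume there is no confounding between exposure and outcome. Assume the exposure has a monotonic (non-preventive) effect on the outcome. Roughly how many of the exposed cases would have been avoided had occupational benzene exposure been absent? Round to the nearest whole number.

Let p₁ = 0.185, p₀ = 0.0322.
PN = (p₁ − p₀)/p₁ = (0.185 − 0.0322) / 0.185 ≈ 0.82595.
Attributable cases ≈ PN × (exposed cases) = 0.82595 × 1383 ≈ 1142.28.

about 1142 cases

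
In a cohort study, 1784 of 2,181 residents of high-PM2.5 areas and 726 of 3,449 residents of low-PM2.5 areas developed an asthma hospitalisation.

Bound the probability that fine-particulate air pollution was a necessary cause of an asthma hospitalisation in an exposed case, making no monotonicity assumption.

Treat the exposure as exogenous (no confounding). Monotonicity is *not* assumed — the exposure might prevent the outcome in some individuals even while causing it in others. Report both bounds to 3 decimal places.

0.743 ≤ PN ≤ 0.965

p₁ = P(outcome | exposed) = 1784/2181 = 0.81797
p₀ = P(outcome | unexposed) = 726/3449 = 0.2105
Under exogeneity alone the bounds on PN are max{0,(p₁−p₀)/p₁} ≤ PN ≤ min{1,(1−p₀)/p₁}.
  lower = (p₁ − p₀)/p₁ = 0.60748 / 0.81797 ≈ 0.7427
  upper = min{1, (1 − p₀)/p₁} = 0.7895 / 0.81797 ≈ 0.9652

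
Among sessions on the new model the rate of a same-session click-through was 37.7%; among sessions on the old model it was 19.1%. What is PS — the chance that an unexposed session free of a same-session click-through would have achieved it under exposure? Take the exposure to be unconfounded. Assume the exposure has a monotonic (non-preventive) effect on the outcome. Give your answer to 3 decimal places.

p₁ = 0.377, p₀ = 0.191.
Under exogeneity and monotonicity, PS = (p₁ − p₀) / (1 − p₀).
PS = (0.377 − 0.191) / (1 − 0.191) = 0.186 / 0.809 ≈ 0.2299

PS ≈ 0.230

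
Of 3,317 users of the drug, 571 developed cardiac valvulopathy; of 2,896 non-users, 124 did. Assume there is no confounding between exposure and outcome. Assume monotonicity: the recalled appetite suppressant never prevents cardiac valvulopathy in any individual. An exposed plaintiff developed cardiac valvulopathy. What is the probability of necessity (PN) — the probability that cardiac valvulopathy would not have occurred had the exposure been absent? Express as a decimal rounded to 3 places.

p₁ = P(outcome | exposed) = 571/3317 = 0.17214
p₀ = P(outcome | unexposed) = 124/2896 = 0.042818
Under exogeneity and monotonicity, PN = (p₁ − p₀) / p₁.
PN = (0.17214 − 0.042818) / 0.17214 = 0.12933 / 0.17214 ≈ 0.7513

PN ≈ 0.751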